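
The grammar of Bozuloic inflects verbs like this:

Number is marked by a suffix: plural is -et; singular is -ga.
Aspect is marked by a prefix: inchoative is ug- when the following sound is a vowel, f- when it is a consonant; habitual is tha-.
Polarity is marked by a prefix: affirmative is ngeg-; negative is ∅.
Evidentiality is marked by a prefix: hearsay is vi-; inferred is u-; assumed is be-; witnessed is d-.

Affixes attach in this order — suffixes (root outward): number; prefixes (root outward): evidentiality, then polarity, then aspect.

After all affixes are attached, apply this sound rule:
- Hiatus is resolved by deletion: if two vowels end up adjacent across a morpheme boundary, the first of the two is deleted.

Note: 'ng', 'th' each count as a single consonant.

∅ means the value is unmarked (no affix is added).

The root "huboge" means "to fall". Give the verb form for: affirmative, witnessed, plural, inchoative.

Attach evidentiality witnessed d- → dhuboge.
Attach polarity affirmative ngeg- → ngegdhuboge.
Attach aspect inchoative f- (before consonant 'ng') → fngegdhuboge.
Attach number plural -et → fngegdhubogeet.
Apply vowel deletion: fngegdhubogeet → fngegdhuboget.

fngegdhuboget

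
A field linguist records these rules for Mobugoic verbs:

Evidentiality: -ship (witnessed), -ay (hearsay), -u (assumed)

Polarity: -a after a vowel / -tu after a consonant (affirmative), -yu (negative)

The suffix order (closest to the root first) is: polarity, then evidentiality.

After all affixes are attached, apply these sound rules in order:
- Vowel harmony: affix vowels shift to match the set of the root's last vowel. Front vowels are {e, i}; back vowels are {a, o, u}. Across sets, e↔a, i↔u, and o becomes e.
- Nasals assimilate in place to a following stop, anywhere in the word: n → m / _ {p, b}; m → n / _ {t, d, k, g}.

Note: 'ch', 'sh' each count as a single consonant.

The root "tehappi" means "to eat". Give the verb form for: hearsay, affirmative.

tehappieey

Attach polarity affirmative -a (after vowel 'i') → tehappia.
Attach evidentiality hearsay -ay → tehappiaay.
Apply vowel harmony: tehappiaay → tehappieey.
Nasal assimilation: no change.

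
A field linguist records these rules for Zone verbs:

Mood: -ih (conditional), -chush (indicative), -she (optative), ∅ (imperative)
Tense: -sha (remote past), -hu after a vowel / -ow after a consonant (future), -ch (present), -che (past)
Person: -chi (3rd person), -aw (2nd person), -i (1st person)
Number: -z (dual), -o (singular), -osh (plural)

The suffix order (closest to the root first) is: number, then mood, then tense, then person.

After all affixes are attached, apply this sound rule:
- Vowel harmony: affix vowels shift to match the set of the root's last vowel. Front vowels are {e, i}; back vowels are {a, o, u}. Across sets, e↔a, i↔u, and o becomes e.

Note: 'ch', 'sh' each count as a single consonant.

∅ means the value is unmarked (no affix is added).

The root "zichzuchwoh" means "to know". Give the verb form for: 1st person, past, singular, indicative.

zichzuchwohochushchau

Attach number singular -o → zichzuchwoho.
Attach mood indicative -chush → zichzuchwohochush.
Attach tense past -che → zichzuchwohochushche.
Attach person 1st person -i → zichzuchwohochushchei.
Apply vowel harmony: zichzuchwohochushchei → zichzuchwohochushchau.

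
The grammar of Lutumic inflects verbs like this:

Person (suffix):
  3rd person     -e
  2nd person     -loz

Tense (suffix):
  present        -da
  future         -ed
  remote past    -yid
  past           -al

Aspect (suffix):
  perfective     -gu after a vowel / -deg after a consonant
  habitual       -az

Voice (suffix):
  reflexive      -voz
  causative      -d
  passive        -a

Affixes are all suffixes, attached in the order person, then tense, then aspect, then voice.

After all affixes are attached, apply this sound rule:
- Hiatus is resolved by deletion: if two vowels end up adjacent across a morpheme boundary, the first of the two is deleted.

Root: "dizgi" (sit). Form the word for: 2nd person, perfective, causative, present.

dizgilozdagud

Attach person 2nd person -loz → dizgiloz.
Attach tense present -da → dizgilozda.
Attach aspect perfective -gu (after vowel 'a') → dizgilozdagu.
Attach voice causative -d → dizgilozdagud.
Vowel deletion: no change.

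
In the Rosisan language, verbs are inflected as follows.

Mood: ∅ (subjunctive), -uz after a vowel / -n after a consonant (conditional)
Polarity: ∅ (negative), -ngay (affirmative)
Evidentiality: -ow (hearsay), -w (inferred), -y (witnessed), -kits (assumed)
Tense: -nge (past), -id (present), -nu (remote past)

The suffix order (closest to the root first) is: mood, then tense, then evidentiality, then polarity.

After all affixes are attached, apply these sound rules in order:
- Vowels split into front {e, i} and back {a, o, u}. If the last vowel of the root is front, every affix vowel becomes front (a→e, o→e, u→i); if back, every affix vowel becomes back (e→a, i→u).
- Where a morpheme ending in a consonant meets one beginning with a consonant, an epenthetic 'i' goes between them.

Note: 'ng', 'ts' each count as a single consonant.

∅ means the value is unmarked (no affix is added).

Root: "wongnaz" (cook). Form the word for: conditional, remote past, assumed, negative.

wongnazininukuts

Attach mood conditional -n (after consonant 'z') → wongnazn.
Attach tense remote past -nu → wongnaznnu.
Attach evidentiality assumed -kits → wongnaznnukits.
polarity = negative: zero marking, form stays wongnaznnukits.
Apply vowel harmony: wongnaznnukits → wongnaznnukuts.
Apply epenthesis: wongnaznnukuts → wongnazininukuts.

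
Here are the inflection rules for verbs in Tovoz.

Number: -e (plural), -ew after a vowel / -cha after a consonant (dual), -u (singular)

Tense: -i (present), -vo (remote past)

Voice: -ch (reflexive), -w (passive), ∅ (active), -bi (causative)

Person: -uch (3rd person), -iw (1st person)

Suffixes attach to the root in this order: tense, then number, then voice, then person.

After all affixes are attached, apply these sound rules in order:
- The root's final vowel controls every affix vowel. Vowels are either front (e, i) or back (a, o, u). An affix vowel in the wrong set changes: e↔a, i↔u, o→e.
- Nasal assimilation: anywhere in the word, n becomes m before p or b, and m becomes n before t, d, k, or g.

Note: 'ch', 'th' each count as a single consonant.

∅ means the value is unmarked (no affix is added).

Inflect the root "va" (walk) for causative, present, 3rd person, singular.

Attach tense present -i → vai.
Attach number singular -u → vaiu.
Attach voice causative -bi → vaiubi.
Attach person 3rd person -uch → vaiubiuch.
Apply vowel harmony: vaiubiuch → vauubuuch.
Nasal assimilation: no change.

vauubuuch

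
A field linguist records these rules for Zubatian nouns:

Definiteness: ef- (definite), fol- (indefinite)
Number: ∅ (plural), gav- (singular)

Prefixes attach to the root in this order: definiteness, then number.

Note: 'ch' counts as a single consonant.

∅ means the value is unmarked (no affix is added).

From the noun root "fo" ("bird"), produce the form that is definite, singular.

gaveffo

Attach definiteness definite ef- → effo.
Attach number singular gav- → gaveffo.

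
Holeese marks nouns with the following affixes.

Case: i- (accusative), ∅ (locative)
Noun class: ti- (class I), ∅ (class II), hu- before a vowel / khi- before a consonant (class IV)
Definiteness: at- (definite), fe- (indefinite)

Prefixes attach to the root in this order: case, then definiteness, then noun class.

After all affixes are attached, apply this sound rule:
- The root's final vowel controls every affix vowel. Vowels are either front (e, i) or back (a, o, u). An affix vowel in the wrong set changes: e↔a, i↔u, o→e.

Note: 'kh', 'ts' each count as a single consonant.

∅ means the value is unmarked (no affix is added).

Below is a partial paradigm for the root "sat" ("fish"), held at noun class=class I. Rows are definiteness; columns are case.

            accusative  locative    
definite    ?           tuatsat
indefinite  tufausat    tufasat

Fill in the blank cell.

Attach case accusative i- → isat.
Attach definiteness definite at- → atisat.
Attach noun class class I ti- → tiatisat.
Apply vowel harmony: tiatisat → tuatusat.

tuatusat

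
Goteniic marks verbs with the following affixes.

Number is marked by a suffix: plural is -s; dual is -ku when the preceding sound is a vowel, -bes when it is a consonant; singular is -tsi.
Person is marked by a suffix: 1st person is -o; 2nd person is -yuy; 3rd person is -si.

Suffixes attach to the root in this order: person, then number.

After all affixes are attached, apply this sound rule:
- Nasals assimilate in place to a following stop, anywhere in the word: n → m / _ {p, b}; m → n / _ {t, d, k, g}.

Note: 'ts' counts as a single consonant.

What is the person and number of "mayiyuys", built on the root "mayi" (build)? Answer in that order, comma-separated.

2nd person, plural

Segment: mayi-yuy-s.
person: -yuy → 2nd person.
number: -s → plural.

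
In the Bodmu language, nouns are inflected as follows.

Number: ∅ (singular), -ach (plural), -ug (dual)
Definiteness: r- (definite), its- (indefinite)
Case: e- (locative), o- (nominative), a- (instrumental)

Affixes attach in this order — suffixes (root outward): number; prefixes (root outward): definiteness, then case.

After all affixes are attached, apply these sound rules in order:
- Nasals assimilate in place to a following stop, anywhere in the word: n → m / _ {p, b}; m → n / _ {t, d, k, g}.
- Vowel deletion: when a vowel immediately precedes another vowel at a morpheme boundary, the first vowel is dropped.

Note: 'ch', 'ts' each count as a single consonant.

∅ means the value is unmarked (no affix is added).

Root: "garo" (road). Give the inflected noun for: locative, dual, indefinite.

itsgarug

Attach number dual -ug → garoug.
Attach definiteness indefinite its- → itsgaroug.
Attach case locative e- → eitsgaroug.
Nasal assimilation: no change.
Apply vowel deletion: eitsgaroug → itsgarug.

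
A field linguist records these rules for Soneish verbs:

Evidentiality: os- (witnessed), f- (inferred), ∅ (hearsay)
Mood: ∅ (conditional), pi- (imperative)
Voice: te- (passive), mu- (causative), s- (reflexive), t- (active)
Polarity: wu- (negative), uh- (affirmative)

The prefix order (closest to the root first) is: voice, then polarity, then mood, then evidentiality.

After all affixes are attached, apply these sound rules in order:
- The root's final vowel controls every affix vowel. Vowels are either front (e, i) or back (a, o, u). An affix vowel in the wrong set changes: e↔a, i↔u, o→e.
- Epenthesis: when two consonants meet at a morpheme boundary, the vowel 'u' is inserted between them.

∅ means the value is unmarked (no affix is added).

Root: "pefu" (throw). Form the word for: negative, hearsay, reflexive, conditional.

wusupefu

Attach voice reflexive s- → spefu.
Attach polarity negative wu- → wuspefu.
mood = conditional: zero marking, form stays wuspefu.
evidentiality = hearsay: zero marking, form stays wuspefu.
Vowel harmony: no change.
Apply epenthesis: wuspefu → wusupefu.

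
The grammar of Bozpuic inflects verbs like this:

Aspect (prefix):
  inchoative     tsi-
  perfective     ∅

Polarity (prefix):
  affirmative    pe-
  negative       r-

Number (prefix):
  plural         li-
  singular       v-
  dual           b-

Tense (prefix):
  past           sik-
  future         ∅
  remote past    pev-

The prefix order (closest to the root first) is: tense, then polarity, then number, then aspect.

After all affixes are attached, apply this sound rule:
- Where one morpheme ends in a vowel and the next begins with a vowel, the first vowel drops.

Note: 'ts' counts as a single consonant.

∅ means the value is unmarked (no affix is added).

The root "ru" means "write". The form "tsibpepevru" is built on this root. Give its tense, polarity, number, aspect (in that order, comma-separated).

remote past, affirmative, dual, inchoative

Segment: tsi-b-pe-pev-ru.
tense: pev- → remote past.
polarity: pe- → affirmative.
number: b- → dual.
aspect: tsi- → inchoative.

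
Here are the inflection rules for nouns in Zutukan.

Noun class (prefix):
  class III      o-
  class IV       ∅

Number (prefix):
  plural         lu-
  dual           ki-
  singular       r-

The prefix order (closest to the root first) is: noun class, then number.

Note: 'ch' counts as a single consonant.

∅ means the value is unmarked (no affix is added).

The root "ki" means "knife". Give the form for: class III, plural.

Attach noun class class III o- → oki.
Attach number plural lu- → luoki.

luoki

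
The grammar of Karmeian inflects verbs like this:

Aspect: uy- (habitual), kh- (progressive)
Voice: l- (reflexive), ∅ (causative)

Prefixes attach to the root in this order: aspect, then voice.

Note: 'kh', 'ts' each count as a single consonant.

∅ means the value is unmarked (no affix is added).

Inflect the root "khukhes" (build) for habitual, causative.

Attach aspect habitual uy- → uykhukhes.
voice = causative: zero marking, form stays uykhukhes.

uykhukhes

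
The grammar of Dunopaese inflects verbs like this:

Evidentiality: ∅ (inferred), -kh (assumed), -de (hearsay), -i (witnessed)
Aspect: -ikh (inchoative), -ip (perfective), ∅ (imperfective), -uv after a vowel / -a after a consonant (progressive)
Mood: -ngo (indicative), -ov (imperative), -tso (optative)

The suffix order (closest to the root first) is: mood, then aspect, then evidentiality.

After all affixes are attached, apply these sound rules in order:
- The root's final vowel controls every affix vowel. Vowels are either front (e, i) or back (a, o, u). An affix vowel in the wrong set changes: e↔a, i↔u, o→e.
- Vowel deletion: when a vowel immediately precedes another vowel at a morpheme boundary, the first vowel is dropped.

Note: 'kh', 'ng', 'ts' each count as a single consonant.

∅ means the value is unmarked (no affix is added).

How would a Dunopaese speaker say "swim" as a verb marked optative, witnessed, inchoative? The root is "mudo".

mudotsukhu

Attach mood optative -tso → mudotso.
Attach aspect inchoative -ikh → mudotsoikh.
Attach evidentiality witnessed -i → mudotsoikhi.
Apply vowel harmony: mudotsoikhi → mudotsoukhu.
Apply vowel deletion: mudotsoukhu → mudotsukhu.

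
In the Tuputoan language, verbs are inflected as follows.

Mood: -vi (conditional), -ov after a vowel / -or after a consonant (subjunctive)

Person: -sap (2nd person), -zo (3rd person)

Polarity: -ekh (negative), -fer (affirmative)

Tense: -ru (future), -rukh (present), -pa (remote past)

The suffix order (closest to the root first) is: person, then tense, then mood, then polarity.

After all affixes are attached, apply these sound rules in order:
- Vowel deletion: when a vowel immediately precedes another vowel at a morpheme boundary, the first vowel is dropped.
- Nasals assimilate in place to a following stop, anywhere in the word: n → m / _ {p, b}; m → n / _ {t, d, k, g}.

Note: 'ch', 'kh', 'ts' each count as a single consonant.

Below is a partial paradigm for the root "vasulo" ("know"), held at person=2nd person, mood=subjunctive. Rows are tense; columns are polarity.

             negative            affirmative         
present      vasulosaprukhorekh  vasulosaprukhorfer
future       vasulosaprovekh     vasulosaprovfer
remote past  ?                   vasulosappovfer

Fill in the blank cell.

vasulosappovekh

Attach person 2nd person -sap → vasulosap.
Attach tense remote past -pa → vasulosappa.
Attach mood subjunctive -ov (after vowel 'a') → vasulosappaov.
Attach polarity negative -ekh → vasulosappaovekh.
Apply vowel deletion: vasulosappaovekh → vasulosappovekh.
Nasal assimilation: no change.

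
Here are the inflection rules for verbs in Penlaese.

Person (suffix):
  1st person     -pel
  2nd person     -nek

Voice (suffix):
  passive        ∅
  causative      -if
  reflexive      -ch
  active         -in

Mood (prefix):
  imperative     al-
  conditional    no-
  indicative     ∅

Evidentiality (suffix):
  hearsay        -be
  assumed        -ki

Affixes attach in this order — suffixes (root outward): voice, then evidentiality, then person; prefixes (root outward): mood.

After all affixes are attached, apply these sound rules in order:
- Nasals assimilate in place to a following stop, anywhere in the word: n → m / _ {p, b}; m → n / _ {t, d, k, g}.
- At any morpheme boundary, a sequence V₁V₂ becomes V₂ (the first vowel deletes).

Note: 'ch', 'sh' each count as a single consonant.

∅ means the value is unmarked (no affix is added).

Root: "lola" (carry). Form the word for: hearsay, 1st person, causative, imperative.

Attach voice causative -if → lolaif.
Attach evidentiality hearsay -be → lolaifbe.
Attach person 1st person -pel → lolaifbepel.
Attach mood imperative al- → allolaifbepel.
Nasal assimilation: no change.
Apply vowel deletion: allolaifbepel → allolifbepel.

allolifbepel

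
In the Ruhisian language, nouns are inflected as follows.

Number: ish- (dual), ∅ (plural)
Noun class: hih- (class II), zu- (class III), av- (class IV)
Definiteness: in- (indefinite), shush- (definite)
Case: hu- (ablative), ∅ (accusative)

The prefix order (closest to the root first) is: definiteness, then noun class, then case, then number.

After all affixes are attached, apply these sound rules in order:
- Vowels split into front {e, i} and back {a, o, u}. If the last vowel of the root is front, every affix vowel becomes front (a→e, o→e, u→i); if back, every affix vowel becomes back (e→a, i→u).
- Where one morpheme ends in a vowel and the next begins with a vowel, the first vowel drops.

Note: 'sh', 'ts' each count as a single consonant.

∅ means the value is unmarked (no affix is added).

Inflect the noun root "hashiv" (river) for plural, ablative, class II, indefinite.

hihihinhashiv

Attach definiteness indefinite in- → inhashiv.
Attach noun class class II hih- → hihinhashiv.
Attach case ablative hu- → huhihinhashiv.
number = plural: zero marking, form stays huhihinhashiv.
Apply vowel harmony: huhihinhashiv → hihihinhashiv.
Vowel deletion: no change.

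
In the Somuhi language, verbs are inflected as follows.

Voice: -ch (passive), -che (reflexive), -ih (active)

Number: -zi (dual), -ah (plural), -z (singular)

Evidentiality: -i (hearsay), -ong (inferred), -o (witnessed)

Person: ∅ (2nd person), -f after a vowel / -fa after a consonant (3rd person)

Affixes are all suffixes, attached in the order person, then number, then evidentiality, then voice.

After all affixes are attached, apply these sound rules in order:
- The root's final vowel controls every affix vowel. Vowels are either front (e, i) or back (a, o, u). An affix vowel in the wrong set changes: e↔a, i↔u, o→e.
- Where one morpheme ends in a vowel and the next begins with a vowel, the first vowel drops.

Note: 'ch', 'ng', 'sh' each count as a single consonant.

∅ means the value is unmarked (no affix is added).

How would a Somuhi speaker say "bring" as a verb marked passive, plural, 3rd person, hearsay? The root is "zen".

zenfehich

Attach person 3rd person -fa (after consonant 'n') → zenfa.
Attach number plural -ah → zenfaah.
Attach evidentiality hearsay -i → zenfaahi.
Attach voice passive -ch → zenfaahich.
Apply vowel harmony: zenfaahich → zenfeehich.
Apply vowel deletion: zenfeehich → zenfehich.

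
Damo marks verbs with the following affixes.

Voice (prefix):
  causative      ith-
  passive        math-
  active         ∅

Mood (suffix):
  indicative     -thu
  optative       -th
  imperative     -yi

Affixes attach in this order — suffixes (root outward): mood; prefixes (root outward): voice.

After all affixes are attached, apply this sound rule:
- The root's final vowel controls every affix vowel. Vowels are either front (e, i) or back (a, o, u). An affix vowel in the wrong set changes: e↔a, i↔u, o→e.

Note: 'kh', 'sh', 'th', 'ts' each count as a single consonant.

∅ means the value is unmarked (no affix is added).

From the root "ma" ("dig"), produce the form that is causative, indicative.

Attach mood indicative -thu → mathu.
Attach voice causative ith- → ithmathu.
Apply vowel harmony: ithmathu → uthmathu.

uthmathu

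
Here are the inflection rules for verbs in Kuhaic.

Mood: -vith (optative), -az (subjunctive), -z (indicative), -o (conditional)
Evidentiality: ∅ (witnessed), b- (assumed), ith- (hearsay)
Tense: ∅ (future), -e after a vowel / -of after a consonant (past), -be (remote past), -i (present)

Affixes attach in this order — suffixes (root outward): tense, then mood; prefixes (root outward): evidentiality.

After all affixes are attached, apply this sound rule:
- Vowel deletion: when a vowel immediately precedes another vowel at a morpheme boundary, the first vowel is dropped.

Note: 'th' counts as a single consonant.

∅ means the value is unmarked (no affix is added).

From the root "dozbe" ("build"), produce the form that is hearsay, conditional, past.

ithdozbo

Attach tense past -e (after vowel 'e') → dozbee.
Attach evidentiality hearsay ith- → ithdozbee.
Attach mood conditional -o → ithdozbeeo.
Apply vowel deletion: ithdozbeeo → ithdozbo.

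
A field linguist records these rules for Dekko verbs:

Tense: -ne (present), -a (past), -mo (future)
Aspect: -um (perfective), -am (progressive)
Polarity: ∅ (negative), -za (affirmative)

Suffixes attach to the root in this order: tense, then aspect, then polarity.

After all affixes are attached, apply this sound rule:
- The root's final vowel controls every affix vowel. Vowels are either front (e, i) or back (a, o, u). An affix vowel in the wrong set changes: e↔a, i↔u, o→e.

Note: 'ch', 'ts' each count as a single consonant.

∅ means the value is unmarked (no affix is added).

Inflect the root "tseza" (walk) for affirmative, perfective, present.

tsezanaumza

Attach tense present -ne → tsezane.
Attach aspect perfective -um → tsezaneum.
Attach polarity affirmative -za → tsezaneumza.
Apply vowel harmony: tsezaneumza → tsezanaumza.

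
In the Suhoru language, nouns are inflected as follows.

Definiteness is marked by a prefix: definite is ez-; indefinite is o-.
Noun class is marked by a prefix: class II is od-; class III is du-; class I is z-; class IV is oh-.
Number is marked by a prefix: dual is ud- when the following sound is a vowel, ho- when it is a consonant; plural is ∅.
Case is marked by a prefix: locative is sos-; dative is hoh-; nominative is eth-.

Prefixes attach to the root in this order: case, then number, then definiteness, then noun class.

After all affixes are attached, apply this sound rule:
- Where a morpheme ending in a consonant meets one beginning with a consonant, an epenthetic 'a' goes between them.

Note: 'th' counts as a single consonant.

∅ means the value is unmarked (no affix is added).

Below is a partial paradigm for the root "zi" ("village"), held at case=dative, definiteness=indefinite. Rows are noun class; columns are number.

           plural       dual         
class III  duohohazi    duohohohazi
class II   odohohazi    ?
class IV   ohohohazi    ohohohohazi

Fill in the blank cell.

odohohohazi

Attach case dative hoh- → hohzi.
Attach number dual ho- (before consonant 'h') → hohohzi.
Attach definiteness indefinite o- → ohohohzi.
Attach noun class class II od- → odohohohzi.
Apply epenthesis: odohohohzi → odohohohazi.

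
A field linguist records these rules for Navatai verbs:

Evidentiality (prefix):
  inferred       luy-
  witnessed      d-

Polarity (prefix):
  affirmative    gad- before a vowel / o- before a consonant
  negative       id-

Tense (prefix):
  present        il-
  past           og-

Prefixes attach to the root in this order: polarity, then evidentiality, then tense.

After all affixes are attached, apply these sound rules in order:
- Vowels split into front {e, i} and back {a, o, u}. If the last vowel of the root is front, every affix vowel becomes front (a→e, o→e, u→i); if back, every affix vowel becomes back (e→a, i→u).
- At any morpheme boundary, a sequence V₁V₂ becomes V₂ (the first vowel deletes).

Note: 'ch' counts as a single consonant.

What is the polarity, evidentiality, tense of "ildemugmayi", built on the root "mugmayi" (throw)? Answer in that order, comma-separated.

Segment: il-d-o-mugmayi.
polarity: gad/o- → affirmative.
evidentiality: d- → witnessed.
tense: il- → present.

affirmative, witnessed, present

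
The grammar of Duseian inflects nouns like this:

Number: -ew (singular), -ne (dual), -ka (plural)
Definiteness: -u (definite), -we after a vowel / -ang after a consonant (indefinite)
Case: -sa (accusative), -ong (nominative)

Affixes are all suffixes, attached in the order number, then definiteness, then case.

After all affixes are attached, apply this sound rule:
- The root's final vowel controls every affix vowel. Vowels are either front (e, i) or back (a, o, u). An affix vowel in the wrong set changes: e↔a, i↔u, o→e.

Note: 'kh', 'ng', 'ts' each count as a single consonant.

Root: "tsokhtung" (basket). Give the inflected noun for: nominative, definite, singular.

Attach number singular -ew → tsokhtungew.
Attach definiteness definite -u → tsokhtungewu.
Attach case nominative -ong → tsokhtungewuong.
Apply vowel harmony: tsokhtungewuong → tsokhtungawuong.

tsokhtungawuong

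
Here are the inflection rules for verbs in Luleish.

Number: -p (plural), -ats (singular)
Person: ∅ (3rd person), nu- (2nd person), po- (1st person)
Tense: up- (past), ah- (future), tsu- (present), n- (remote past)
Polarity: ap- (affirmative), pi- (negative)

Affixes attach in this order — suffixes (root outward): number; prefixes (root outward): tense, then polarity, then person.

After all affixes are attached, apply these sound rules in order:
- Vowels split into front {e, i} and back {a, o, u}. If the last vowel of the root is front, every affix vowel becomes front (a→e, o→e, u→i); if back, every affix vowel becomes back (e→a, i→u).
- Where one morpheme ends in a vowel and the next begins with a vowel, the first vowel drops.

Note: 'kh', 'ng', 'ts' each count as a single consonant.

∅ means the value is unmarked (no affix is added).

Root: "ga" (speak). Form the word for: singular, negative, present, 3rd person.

Attach number singular -ats → gaats.
Attach tense present tsu- → tsugaats.
Attach polarity negative pi- → pitsugaats.
person = 3rd person: zero marking, form stays pitsugaats.
Apply vowel harmony: pitsugaats → putsugaats.
Apply vowel deletion: putsugaats → putsugats.

putsugats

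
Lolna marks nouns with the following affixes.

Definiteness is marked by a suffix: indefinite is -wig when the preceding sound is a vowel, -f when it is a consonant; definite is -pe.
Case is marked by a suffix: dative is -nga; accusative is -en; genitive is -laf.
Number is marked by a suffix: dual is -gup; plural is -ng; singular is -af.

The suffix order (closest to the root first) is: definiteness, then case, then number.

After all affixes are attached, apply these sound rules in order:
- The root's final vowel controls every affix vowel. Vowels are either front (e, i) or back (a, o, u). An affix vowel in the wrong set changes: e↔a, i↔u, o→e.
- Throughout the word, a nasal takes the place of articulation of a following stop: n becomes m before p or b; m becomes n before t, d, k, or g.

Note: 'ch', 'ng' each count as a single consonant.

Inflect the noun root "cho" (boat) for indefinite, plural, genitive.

Attach definiteness indefinite -wig (after vowel 'o') → chowig.
Attach case genitive -laf → chowiglaf.
Attach number plural -ng → chowiglafng.
Apply vowel harmony: chowiglafng → chowuglafng.
Nasal assimilation: no change.

chowuglafng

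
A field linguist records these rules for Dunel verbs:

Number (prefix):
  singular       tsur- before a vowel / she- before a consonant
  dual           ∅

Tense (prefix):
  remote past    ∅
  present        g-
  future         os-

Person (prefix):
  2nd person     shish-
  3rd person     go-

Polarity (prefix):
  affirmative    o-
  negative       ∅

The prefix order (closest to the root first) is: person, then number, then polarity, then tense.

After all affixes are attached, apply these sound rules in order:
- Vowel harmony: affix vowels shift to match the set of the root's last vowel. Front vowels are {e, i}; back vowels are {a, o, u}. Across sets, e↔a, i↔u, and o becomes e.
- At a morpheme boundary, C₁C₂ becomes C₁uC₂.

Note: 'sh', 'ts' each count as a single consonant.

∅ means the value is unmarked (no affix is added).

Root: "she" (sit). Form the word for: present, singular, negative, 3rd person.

Attach person 3rd person go- → goshe.
Attach number singular she- (before consonant 'g') → shegoshe.
polarity = negative: zero marking, form stays shegoshe.
Attach tense present g- → gshegoshe.
Apply vowel harmony: gshegoshe → gshegeshe.
Apply epenthesis: gshegeshe → gushegeshe.

gushegeshe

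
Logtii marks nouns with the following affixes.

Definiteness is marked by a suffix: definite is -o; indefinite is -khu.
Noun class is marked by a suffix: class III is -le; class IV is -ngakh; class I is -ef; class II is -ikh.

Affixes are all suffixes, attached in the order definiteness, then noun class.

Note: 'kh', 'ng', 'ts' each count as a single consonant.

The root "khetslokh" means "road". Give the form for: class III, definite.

khetslokhole

Attach definiteness definite -o → khetslokho.
Attach noun class class III -le → khetslokhole.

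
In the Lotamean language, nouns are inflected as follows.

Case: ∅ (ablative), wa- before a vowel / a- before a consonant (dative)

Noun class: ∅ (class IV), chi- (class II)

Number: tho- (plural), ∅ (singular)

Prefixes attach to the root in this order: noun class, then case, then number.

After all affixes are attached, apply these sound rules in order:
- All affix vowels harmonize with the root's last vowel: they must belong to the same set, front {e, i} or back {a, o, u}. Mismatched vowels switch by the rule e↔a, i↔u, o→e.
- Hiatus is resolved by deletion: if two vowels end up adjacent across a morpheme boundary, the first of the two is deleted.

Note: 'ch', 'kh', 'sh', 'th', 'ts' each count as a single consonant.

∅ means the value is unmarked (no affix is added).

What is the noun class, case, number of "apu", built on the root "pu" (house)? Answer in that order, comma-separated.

class IV, dative, singular

Segment: a-pu.
noun class: ∅ → class IV.
case: wa/a- → dative.
number: ∅ → singular.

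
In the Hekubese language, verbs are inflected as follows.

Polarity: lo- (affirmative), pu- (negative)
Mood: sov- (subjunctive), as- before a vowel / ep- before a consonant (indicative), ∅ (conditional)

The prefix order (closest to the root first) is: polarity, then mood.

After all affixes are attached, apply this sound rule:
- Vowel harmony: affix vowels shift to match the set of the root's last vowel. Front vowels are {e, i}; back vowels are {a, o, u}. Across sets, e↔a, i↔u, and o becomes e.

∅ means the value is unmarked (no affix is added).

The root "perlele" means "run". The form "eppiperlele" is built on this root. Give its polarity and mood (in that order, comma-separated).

Segment: ep-pu-perlele.
polarity: pu- → negative.
mood: as/ep- → indicative.

negative, indicative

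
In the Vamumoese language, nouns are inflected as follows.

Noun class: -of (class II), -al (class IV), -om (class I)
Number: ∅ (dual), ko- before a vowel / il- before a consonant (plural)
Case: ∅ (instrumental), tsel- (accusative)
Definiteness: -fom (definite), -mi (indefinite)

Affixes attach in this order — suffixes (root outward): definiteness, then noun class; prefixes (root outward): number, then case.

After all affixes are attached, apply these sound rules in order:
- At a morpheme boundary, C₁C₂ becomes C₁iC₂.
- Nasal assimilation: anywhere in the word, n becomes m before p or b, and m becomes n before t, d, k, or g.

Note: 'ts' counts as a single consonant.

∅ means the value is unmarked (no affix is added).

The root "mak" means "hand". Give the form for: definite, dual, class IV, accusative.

number = dual: zero marking, form stays mak.
Attach definiteness definite -fom → makfom.
Attach case accusative tsel- → tselmakfom.
Attach noun class class IV -al → tselmakfomal.
Apply epenthesis: tselmakfomal → tselimakifomal.
Nasal assimilation: no change.

tselimakifomal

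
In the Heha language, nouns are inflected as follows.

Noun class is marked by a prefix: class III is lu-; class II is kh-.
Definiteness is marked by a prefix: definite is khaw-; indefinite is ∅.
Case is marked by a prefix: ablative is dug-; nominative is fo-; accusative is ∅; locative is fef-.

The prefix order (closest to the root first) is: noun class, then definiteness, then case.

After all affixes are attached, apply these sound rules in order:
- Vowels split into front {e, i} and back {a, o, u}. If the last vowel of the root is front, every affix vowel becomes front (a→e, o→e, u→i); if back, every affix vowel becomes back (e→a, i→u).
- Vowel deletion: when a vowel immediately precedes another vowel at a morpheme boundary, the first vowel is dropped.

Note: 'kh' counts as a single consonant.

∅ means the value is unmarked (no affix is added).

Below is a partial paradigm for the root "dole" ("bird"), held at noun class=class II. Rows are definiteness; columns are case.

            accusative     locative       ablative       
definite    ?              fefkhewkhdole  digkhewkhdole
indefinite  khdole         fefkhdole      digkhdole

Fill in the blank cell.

Attach noun class class II kh- → khdole.
Attach definiteness definite khaw- → khawkhdole.
case = accusative: zero marking, form stays khawkhdole.
Apply vowel harmony: khawkhdole → khewkhdole.
Vowel deletion: no change.

khewkhdole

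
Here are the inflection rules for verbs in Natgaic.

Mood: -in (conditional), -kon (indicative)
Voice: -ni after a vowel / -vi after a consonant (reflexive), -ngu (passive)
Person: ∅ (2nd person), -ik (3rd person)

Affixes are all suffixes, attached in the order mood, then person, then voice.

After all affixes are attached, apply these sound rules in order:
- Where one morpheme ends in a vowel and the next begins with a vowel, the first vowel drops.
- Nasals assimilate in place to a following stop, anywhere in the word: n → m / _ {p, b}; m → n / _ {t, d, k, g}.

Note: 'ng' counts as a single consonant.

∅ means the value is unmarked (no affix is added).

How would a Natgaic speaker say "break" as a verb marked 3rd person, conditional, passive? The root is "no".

Attach mood conditional -in → noin.
Attach person 3rd person -ik → noinik.
Attach voice passive -ngu → noinikngu.
Apply vowel deletion: noinikngu → ninikngu.
Nasal assimilation: no change.

ninikngu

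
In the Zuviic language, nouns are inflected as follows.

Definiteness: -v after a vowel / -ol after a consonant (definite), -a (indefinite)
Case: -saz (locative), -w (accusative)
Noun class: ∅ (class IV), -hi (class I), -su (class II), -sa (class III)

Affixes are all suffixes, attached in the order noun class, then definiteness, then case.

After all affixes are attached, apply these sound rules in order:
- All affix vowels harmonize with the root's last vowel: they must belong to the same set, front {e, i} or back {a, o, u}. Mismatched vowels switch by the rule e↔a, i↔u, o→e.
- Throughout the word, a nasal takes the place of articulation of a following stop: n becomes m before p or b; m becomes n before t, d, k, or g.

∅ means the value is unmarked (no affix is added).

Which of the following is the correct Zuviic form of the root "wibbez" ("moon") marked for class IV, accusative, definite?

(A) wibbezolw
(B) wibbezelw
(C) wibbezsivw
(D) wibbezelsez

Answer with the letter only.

B

noun class = class IV: zero marking, form stays wibbez.
Attach definiteness definite -ol (after consonant 'z') → wibbezol.
Attach case accusative -w → wibbezolw.
Apply vowel harmony: wibbezolw → wibbezelw.
Nasal assimilation: no change.
So the correct form is wibbezelw, option (B).
(A) wibbezolw is wrong: it fails to apply the sound rule(s).
(D) wibbezelsez is wrong: it uses locative instead of accusative for case.
(C) wibbezsivw is wrong: it uses class II instead of class IV for noun class.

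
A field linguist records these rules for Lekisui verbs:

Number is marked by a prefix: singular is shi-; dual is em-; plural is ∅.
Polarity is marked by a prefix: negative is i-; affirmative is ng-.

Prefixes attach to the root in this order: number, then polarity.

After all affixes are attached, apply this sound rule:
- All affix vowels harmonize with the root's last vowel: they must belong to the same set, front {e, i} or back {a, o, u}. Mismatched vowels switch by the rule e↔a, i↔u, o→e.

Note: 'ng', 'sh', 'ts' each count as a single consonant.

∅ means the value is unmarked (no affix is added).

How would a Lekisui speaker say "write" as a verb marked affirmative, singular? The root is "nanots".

ngshunanots

Attach number singular shi- → shinanots.
Attach polarity affirmative ng- → ngshinanots.
Apply vowel harmony: ngshinanots → ngshunanots.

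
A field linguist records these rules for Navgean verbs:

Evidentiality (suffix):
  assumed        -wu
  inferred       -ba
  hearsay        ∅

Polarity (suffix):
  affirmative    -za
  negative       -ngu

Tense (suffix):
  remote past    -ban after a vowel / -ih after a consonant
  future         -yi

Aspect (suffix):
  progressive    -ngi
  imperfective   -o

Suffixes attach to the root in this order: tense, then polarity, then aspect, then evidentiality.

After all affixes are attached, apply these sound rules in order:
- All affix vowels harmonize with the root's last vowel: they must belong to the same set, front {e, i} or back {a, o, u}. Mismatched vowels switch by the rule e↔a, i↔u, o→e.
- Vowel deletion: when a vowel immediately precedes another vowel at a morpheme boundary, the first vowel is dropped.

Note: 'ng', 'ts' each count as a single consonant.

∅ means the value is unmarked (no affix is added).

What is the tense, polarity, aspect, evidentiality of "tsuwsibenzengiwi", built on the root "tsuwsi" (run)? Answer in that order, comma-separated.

remote past, affirmative, progressive, assumed

Segment: tsuwsi-ban-za-ngi-wu.
tense: -ban/ih → remote past.
polarity: -za → affirmative.
aspect: -ngi → progressive.
evidentiality: -wu → assumed.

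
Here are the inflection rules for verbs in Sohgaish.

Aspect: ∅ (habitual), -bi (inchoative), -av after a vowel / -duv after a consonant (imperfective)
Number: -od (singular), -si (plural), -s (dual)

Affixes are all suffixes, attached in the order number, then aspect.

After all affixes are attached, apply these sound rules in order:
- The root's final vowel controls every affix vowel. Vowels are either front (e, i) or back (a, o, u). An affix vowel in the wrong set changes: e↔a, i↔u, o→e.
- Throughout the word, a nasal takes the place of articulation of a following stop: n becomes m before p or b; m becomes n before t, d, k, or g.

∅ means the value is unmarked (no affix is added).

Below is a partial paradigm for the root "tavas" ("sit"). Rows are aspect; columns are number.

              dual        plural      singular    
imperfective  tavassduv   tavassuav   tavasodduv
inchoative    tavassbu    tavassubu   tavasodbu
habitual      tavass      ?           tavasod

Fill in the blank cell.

tavassu

Attach number plural -si → tavassi.
aspect = habitual: zero marking, form stays tavassi.
Apply vowel harmony: tavassi → tavassu.
Nasal assimilation: no change.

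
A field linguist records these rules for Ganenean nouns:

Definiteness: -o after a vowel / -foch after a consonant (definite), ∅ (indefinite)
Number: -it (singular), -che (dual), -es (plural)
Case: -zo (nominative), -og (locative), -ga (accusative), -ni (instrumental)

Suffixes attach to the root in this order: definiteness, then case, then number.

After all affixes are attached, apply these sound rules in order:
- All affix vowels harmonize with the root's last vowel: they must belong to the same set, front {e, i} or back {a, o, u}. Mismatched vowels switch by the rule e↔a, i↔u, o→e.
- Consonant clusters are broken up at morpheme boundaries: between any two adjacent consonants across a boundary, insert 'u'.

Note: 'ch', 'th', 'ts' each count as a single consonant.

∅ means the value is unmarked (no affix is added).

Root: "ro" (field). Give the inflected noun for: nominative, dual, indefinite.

definiteness = indefinite: zero marking, form stays ro.
Attach case nominative -zo → rozo.
Attach number dual -che → rozoche.
Apply vowel harmony: rozoche → rozocha.
Epenthesis: no change.

rozocha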